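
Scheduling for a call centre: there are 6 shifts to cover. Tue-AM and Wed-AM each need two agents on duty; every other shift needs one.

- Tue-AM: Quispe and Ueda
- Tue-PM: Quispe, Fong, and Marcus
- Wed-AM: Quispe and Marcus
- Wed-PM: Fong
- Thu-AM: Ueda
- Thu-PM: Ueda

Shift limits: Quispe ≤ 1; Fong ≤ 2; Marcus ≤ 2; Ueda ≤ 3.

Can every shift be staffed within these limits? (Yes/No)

Total capacity is 8 and 8 slots are needed, so capacity alone doesn't rule it out.
Shifts {Tue-AM, Wed-AM} need 4 worker-slots in total, but the agents available for any of those shifts (Quispe, Marcus, and Ueda) can supply at most 3 among them. So no valid schedule exists.

No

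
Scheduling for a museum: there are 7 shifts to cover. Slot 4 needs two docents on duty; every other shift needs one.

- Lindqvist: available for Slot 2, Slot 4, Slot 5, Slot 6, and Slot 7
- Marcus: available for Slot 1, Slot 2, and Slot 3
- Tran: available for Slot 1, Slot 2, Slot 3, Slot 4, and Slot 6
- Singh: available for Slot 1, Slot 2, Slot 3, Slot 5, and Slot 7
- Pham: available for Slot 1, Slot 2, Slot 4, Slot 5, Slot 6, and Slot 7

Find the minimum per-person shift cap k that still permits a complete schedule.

2

With 5 docents and 8 worker-slots to fill, someone must work at least ⌈8/5⌉ = 2 shifts, so k ≥ 2.
k = 2 works: Slot 1→Marcus, Slot 2→Singh, Slot 3→Marcus, Slot 4→Lindqvist+Tran, Slot 5→Lindqvist, Slot 6→Tran, Slot 7→Singh.
Loads: Lindqvist 2, Marcus 2, Tran 2, Singh 2, Pham 0 — all ≤ 2.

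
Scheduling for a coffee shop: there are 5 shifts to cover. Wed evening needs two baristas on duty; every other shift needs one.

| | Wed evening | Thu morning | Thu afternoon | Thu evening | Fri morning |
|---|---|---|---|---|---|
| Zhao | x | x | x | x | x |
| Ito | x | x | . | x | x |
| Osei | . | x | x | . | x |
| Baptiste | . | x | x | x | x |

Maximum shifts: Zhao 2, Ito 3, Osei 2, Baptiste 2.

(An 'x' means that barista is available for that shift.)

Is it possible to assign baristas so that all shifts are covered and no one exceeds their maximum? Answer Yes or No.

Yes

Wed evening can only be covered by Zhao and Ito, so that assignment is forced.
One valid schedule: Wed evening→Zhao+Ito, Thu morning→Ito, Thu afternoon→Zhao, Thu evening→Ito, Fri morning→Osei.
Loads: Zhao 2/2, Ito 3/3, Osei 1/2, Baptiste 0/2 — all within limits.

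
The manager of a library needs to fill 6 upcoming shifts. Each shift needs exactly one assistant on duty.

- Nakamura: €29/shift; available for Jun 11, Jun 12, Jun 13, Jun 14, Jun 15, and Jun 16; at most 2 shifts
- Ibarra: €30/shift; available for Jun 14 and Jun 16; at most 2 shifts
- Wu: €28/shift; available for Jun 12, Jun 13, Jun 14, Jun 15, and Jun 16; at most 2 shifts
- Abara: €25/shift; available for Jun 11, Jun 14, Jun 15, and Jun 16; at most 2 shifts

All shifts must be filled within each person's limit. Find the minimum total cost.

€164

Picking the cheapest available assistant for each shift independently would cost €156, but that ignores the shift limits.
An optimal schedule: Jun 11→Abara, Jun 12→Wu, Jun 13→Wu, Jun 14→Nakamura, Jun 15→Abara, Jun 16→Nakamura.
Total: 25 + 28 + 28 + 29 + 25 + 29 = €164.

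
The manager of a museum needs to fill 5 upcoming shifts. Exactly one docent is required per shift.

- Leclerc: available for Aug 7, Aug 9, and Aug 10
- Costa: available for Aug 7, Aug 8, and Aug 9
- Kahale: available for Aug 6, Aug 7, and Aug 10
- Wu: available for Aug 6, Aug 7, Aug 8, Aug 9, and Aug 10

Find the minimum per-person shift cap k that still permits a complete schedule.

2

With 4 docents and 5 worker-slots to fill, someone must work at least ⌈5/4⌉ = 2 shifts, so k ≥ 2.
k = 2 works: Aug 6→Kahale, Aug 7→Costa, Aug 8→Costa, Aug 9→Leclerc, Aug 10→Leclerc.
Loads: Leclerc 2, Costa 2, Kahale 1, Wu 0 — all ≤ 2.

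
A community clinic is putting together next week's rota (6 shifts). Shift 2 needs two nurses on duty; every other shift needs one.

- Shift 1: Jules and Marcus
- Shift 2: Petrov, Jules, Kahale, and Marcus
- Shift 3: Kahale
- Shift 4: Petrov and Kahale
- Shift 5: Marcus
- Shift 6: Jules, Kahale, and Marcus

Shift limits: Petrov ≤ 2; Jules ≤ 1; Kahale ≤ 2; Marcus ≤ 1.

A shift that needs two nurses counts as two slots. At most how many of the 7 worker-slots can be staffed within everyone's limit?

6

Total capacity across all nurses is 2+1+2+1 = 6, and 7 slots are needed, so at most 6 can be filled.
An assignment achieving 6: Shift 1→Jules, Shift 2→Petrov, Shift 3→Kahale, Shift 4→Petrov, Shift 5→Marcus, Shift 6→Kahale.
Loads: Petrov 2/2, Jules 1/1, Kahale 2/2, Marcus 1/1.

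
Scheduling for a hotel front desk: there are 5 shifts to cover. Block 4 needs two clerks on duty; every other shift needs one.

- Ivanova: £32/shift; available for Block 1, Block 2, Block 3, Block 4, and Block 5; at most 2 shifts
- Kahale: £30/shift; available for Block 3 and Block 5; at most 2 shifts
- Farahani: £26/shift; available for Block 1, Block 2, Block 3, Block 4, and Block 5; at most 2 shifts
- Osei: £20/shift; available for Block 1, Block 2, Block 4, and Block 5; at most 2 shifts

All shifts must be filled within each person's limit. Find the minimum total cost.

£152

Picking the cheapest available clerk for each shift independently would cost £132, but that ignores the shift limits.
An optimal schedule: Block 1→Osei, Block 2→Farahani, Block 3→Kahale, Block 4→Osei+Farahani, Block 5→Kahale.
Total: 20 + 26 + 30 + 20 + 26 + 30 = £152.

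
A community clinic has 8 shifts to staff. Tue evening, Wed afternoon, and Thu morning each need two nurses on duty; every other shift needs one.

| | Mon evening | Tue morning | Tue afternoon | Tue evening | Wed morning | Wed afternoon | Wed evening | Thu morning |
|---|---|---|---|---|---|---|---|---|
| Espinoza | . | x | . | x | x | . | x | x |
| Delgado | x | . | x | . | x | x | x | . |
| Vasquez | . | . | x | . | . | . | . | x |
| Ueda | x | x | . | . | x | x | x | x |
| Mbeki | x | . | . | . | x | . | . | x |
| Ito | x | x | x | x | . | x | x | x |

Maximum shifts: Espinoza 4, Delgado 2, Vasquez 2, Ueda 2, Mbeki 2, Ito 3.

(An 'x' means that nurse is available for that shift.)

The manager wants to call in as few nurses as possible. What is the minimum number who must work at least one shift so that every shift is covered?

4

11 slots to fill and no one can take more than 4, so at least ⌈11/4⌉ = 3 nurses are needed.
Any 3 nurses together have capacity at most 4+3+2 = 9 < 11 slots, so 3 can never suffice.
Espinoza, Delgado, Vasquez, and Ito alone can cover everything: Mon evening→Delgado, Tue morning→Espinoza, Tue afternoon→Vasquez, Tue evening→Espinoza+Ito, Wed morning→Espinoza, Wed afternoon→Delgado+Ito, Wed evening→Espinoza, Thu morning→Vasquez+Ito.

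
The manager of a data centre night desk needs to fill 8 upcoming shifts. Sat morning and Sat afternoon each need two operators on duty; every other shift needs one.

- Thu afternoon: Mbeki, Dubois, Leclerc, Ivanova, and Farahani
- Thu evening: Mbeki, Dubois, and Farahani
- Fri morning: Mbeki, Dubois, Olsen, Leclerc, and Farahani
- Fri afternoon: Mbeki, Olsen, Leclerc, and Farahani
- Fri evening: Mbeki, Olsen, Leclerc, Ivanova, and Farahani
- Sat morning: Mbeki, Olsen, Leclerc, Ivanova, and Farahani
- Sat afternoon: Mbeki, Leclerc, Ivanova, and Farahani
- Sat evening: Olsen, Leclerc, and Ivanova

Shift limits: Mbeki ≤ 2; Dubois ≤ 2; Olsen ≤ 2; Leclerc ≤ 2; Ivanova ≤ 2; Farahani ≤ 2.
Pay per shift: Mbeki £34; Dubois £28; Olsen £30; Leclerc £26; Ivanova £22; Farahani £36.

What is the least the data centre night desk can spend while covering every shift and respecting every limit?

Picking the cheapest available operator for each shift independently would cost £242, but that ignores the shift limits.
An optimal schedule: Thu afternoon→Dubois, Thu evening→Mbeki, Fri morning→Dubois, Fri afternoon→Mbeki, Fri evening→Olsen, Sat morning→Leclerc+Ivanova, Sat afternoon→Leclerc+Ivanova, Sat evening→Olsen.
Total: 28 + 34 + 28 + 34 + 30 + 26 + 22 + 26 + 22 + 30 = £280.

£280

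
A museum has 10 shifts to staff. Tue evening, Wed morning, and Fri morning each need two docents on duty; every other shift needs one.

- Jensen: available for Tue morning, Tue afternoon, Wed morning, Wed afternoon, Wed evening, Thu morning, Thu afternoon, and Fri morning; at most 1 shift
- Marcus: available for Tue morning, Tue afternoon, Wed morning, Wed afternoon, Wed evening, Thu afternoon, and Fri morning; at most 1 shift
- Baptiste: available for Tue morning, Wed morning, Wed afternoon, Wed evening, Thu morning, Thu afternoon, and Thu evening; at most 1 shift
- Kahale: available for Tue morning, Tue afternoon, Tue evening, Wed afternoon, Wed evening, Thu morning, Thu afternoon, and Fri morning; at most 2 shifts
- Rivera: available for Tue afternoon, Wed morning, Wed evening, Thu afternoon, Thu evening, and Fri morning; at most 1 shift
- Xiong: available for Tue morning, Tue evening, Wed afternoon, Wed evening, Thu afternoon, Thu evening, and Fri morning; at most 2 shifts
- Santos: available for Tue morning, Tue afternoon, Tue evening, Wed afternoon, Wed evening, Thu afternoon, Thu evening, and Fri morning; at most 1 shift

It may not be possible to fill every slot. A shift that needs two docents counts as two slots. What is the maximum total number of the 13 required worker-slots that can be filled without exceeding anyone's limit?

9

Total capacity across all docents is 1+1+1+2+1+2+1 = 9, and 13 slots are needed, so at most 9 can be filled.
An assignment achieving 9: Tue morning→Xiong, Tue afternoon→Kahale, Tue evening→Kahale+Xiong, Wed morning→Marcus+Baptiste, Wed afternoon→Santos, Thu morning→Jensen, Thu evening→Rivera.
Loads: Jensen 1/1, Marcus 1/1, Baptiste 1/1, Kahale 2/2, Rivera 1/1, Xiong 2/2, Santos 1/1.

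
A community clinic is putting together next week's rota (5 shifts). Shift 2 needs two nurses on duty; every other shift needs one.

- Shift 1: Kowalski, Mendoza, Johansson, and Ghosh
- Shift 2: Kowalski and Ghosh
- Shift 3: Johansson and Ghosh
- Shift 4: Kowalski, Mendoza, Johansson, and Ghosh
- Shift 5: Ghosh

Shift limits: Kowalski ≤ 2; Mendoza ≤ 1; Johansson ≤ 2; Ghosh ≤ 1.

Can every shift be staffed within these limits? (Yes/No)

No

Total capacity is 6 and 6 slots are needed, so capacity alone doesn't rule it out.
Shifts {Shift 2, Shift 5} need 3 worker-slots in total, but the nurses available for any of those shifts (Kowalski and Ghosh) can supply at most 2 among them. So no valid schedule exists.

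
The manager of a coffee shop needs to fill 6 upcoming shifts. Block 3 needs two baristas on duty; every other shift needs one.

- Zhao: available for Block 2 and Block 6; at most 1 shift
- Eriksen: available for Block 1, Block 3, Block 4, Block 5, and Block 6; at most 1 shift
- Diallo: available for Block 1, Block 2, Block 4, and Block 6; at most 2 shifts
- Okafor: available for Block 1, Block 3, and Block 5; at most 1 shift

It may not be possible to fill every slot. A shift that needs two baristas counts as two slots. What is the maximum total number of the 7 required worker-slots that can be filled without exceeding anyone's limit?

Total capacity across all baristas is 1+1+2+1 = 5, and 7 slots are needed, so at most 5 can be filled.
An assignment achieving 5: Block 1→Diallo, Block 2→Zhao, Block 3→Eriksen+Okafor, Block 4→Diallo.
Loads: Zhao 1/1, Eriksen 1/1, Diallo 2/2, Okafor 1/1.

5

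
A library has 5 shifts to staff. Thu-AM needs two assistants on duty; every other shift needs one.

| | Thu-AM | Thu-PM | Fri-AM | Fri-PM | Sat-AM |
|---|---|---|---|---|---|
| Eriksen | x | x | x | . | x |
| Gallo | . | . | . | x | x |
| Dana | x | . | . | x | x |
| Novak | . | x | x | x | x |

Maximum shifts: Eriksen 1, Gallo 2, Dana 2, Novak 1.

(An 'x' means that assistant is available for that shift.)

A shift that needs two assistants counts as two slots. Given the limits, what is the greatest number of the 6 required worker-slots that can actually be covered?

Total capacity across all assistants is 1+2+2+1 = 6, and 6 slots are needed, so at most 6 can be filled.
Shifts {Thu-AM, Thu-PM, Fri-AM} need 4 slots but only Eriksen, Dana, and Novak are available for them, supplying at most 3 — so at least 1 slot must go unfilled.
An assignment achieving 5: Thu-AM→Eriksen+Dana, Thu-PM→Novak, Fri-PM→Gallo, Sat-AM→Gallo.
Loads: Eriksen 1/1, Gallo 2/2, Dana 1/2, Novak 1/1.

5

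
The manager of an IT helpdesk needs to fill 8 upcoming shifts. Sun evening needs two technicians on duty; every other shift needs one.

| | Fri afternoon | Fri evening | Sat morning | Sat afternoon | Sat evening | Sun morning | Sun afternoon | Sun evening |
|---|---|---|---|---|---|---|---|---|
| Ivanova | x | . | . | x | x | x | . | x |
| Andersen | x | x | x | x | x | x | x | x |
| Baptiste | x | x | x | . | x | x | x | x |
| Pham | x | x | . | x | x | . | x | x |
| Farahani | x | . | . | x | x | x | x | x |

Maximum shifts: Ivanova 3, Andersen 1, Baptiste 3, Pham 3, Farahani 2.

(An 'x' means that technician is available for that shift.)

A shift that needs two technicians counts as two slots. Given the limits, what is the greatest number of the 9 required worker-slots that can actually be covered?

9

Total capacity across all technicians is 3+1+3+3+2 = 12, and 9 slots are needed, so at most 9 can be filled.
An assignment achieving 9: Fri afternoon→Ivanova, Fri evening→Baptiste, Sat morning→Andersen, Sat afternoon→Ivanova, Sat evening→Baptiste, Sun morning→Ivanova, Sun afternoon→Baptiste, Sun evening→Pham+Farahani.
Loads: Ivanova 3/3, Andersen 1/1, Baptiste 3/3, Pham 1/3, Farahani 1/2.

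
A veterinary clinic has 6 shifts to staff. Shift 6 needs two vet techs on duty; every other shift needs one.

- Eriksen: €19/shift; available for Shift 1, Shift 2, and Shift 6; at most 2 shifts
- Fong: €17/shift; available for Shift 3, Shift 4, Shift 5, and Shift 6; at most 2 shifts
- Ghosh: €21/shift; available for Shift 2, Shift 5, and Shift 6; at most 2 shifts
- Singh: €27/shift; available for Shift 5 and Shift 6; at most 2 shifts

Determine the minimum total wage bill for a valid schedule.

Shift 1 can only be covered by Eriksen, so that assignment is forced.
Shift 3 can only be covered by Fong, so that assignment is forced.
Shift 4 can only be covered by Fong, so that assignment is forced.
Picking the cheapest available vet tech for each shift independently would cost €125, but that ignores the shift limits.
An optimal schedule: Shift 1→Eriksen, Shift 2→Eriksen, Shift 3→Fong, Shift 4→Fong, Shift 5→Ghosh, Shift 6→Ghosh+Singh.
Total: 19 + 19 + 17 + 17 + 21 + 21 + 27 = €141.

€141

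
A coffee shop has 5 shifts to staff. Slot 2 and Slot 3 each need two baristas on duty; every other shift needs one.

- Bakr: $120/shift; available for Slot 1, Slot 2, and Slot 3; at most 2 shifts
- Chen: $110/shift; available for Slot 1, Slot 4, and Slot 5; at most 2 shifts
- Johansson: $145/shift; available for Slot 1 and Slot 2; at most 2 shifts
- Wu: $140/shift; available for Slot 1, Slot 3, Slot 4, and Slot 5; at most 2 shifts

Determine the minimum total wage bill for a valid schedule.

Slot 2 can only be covered by Bakr and Johansson, so that assignment is forced.
Slot 3 can only be covered by Bakr and Wu, so that assignment is forced.
Picking the cheapest available barista for each shift independently would cost $855, but that ignores the shift limits.
An optimal schedule: Slot 1→Wu, Slot 2→Bakr+Johansson, Slot 3→Bakr+Wu, Slot 4→Chen, Slot 5→Chen.
Total: 140 + 120 + 145 + 120 + 140 + 110 + 110 = $885.

$885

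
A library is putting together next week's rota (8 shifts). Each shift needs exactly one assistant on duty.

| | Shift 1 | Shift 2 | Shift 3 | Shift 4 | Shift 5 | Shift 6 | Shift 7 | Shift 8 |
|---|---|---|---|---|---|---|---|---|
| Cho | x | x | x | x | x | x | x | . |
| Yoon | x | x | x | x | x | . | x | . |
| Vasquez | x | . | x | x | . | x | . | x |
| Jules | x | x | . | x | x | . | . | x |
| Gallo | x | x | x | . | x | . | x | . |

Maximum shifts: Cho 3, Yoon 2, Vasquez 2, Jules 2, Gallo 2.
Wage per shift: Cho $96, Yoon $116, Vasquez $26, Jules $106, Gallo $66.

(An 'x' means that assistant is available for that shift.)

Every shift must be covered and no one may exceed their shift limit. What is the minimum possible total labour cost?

$578

Picking the cheapest available assistant for each shift independently would cost $328, but that ignores the shift limits.
An optimal schedule: Shift 1→Jules, Shift 2→Gallo, Shift 3→Cho, Shift 4→Cho, Shift 5→Cho, Shift 6→Vasquez, Shift 7→Gallo, Shift 8→Vasquez.
Total: 106 + 66 + 96 + 96 + 96 + 26 + 66 + 26 = $578.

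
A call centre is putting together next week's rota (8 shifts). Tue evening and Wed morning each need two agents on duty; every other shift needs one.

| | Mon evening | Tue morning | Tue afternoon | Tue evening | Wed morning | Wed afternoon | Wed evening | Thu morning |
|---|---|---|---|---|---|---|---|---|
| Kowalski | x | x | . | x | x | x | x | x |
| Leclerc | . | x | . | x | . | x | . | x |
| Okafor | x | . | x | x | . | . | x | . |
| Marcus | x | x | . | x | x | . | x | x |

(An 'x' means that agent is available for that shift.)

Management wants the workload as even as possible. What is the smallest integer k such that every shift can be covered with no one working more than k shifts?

3

With 4 agents and 10 worker-slots to fill, someone must work at least ⌈10/4⌉ = 3 shifts, so k ≥ 3.
k = 3 works: Mon evening→Kowalski, Tue morning→Leclerc, Tue afternoon→Okafor, Tue evening→Leclerc+Okafor, Wed morning→Kowalski+Marcus, Wed afternoon→Kowalski, Wed evening→Okafor, Thu morning→Leclerc.
Loads: Kowalski 3, Leclerc 3, Okafor 3, Marcus 1 — all ≤ 3.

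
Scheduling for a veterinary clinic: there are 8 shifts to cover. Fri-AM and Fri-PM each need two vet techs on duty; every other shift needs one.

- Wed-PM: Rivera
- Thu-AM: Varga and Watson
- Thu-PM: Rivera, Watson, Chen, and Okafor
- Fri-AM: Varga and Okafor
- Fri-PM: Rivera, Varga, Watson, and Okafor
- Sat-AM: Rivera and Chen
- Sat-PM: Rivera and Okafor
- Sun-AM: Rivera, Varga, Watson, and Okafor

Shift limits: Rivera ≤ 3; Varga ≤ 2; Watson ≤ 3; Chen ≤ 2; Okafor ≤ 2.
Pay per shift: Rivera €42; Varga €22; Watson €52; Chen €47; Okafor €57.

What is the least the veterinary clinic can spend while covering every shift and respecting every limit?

Wed-PM can only be covered by Rivera, so that assignment is forced.
Fri-AM can only be covered by Varga and Okafor, so that assignment is forced.
Picking the cheapest available vet tech for each shift independently would cost €355, but that ignores the shift limits.
An optimal schedule: Wed-PM→Rivera, Thu-AM→Varga, Thu-PM→Chen, Fri-AM→Varga+Okafor, Fri-PM→Rivera+Watson, Sat-AM→Chen, Sat-PM→Rivera, Sun-AM→Watson.
Total: 42 + 22 + 47 + 22 + 57 + 42 + 52 + 47 + 42 + 52 = €425.

€425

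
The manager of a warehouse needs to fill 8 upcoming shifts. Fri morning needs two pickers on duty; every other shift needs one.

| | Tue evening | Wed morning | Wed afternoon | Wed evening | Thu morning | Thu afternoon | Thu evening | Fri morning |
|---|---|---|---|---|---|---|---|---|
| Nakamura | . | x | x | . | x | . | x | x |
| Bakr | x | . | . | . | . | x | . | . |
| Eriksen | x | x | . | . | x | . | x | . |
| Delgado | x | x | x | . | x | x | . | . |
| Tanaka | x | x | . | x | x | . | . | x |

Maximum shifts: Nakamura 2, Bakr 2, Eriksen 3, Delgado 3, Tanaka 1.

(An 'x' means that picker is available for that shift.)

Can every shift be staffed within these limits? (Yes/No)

Total capacity is 11 and 9 slots are needed, so capacity alone doesn't rule it out.
Shifts {Wed evening, Fri morning} need 3 worker-slots in total, but the pickers available for any of those shifts (Nakamura and Tanaka) can supply at most 2 among them. So no valid schedule exists.

No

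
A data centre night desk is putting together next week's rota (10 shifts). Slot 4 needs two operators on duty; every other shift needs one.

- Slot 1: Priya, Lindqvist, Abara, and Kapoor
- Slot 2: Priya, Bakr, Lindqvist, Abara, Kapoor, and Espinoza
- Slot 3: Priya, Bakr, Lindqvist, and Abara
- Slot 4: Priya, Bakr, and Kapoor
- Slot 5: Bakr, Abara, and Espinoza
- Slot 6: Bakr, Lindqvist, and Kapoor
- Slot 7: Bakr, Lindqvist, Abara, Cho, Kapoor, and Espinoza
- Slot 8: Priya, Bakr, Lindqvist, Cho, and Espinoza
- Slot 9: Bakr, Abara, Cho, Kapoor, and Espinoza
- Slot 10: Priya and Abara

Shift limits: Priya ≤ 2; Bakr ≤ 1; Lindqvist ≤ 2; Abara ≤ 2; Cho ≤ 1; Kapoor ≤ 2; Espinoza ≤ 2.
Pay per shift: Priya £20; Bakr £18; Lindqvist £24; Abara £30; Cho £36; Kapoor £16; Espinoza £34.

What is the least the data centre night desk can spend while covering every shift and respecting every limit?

£266

Picking the cheapest available operator for each shift independently would cost £188, but that ignores the shift limits.
An optimal schedule: Slot 1→Priya, Slot 2→Espinoza, Slot 3→Lindqvist, Slot 4→Kapoor+Bakr, Slot 5→Abara, Slot 6→Kapoor, Slot 7→Espinoza, Slot 8→Lindqvist, Slot 9→Abara, Slot 10→Priya.
Total: 20 + 34 + 24 + 16 + 18 + 30 + 16 + 34 + 24 + 30 + 20 = £266.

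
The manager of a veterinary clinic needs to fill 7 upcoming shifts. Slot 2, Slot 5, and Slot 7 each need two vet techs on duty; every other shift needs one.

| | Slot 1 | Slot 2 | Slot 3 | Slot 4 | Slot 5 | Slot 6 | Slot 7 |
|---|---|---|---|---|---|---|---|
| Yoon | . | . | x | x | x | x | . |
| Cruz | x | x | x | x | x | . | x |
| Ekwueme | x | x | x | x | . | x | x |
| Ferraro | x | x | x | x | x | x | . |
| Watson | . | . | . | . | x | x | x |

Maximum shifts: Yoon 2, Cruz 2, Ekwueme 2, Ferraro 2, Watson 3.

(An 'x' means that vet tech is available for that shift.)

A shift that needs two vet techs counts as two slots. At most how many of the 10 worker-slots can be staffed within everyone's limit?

Total capacity across all vet techs is 2+2+2+2+3 = 11, and 10 slots are needed, so at most 10 can be filled.
An assignment achieving 10: Slot 1→Cruz, Slot 2→Cruz+Ekwueme, Slot 3→Yoon, Slot 4→Yoon, Slot 5→Ferraro+Watson, Slot 6→Ferraro, Slot 7→Ekwueme+Watson.
Loads: Yoon 2/2, Cruz 2/2, Ekwueme 2/2, Ferraro 2/2, Watson 2/3.

10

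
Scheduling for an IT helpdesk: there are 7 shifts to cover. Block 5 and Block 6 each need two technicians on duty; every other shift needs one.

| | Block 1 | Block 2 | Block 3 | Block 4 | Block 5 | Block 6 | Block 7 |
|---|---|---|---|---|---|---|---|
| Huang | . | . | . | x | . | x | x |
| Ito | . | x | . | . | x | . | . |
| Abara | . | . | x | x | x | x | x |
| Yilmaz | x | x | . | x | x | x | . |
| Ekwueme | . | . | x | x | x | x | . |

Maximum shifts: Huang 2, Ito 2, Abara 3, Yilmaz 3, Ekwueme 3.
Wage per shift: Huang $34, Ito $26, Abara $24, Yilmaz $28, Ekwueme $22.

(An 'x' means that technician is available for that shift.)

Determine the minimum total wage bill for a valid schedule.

$218

Block 1 can only be covered by Yilmaz, so that assignment is forced.
Picking the cheapest available technician for each shift independently would cost $214, but that ignores the shift limits.
An optimal schedule: Block 1→Yilmaz, Block 2→Ito, Block 3→Ekwueme, Block 4→Ekwueme, Block 5→Abara+Ito, Block 6→Ekwueme+Abara, Block 7→Abara.
Total: 28 + 26 + 22 + 22 + 24 + 26 + 22 + 24 + 24 = $218.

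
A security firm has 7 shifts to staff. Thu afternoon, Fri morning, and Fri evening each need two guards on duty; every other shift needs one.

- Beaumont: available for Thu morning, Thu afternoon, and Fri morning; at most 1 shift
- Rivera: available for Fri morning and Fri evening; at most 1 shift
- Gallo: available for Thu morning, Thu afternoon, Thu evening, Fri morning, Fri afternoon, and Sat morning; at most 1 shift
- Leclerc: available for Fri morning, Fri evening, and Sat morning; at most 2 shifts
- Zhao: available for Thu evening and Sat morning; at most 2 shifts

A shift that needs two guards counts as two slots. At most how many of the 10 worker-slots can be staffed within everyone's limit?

Total capacity across all guards is 1+1+1+2+2 = 7, and 10 slots are needed, so at most 7 can be filled.
An assignment achieving 7: Thu morning→Beaumont, Thu evening→Zhao, Fri morning→Leclerc, Fri afternoon→Gallo, Fri evening→Rivera+Leclerc, Sat morning→Zhao.
Loads: Beaumont 1/1, Rivera 1/1, Gallo 1/1, Leclerc 2/2, Zhao 2/2.

7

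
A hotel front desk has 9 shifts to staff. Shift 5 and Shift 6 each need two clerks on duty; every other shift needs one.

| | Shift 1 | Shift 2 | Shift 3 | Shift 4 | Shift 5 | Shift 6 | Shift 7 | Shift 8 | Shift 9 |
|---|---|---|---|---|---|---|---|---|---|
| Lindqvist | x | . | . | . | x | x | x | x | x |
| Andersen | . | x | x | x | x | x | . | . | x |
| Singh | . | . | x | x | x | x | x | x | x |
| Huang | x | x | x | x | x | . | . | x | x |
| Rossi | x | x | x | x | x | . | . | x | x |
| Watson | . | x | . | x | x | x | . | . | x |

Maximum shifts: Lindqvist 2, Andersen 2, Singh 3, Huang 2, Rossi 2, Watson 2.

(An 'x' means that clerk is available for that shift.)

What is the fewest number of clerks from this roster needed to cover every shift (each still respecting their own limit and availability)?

11 slots to fill and no one can take more than 3, so at least ⌈11/3⌉ = 4 clerks are needed.
Any 4 clerks together have capacity at most 3+2+2+2 = 9 < 11 slots, so 4 can never suffice.
Lindqvist, Andersen, Singh, Huang, and Rossi alone can cover everything: Shift 1→Lindqvist, Shift 2→Andersen, Shift 3→Singh, Shift 4→Singh, Shift 5→Huang+Rossi, Shift 6→Andersen+Singh, Shift 7→Lindqvist, Shift 8→Huang, Shift 9→Rossi.

5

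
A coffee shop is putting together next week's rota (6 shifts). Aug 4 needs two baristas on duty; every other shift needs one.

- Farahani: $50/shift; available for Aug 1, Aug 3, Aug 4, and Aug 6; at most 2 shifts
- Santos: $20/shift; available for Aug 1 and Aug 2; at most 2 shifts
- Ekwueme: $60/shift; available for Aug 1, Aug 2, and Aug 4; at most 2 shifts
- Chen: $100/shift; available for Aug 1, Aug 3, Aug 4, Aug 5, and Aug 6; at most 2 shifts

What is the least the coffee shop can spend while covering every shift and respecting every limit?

Aug 5 can only be covered by Chen, so that assignment is forced.
Picking the cheapest available barista for each shift independently would cost $350, but that ignores the shift limits.
An optimal schedule: Aug 1→Santos, Aug 2→Santos, Aug 3→Farahani, Aug 4→Ekwueme+Chen, Aug 5→Chen, Aug 6→Farahani.
Total: 20 + 20 + 50 + 60 + 100 + 100 + 50 = $400.

$400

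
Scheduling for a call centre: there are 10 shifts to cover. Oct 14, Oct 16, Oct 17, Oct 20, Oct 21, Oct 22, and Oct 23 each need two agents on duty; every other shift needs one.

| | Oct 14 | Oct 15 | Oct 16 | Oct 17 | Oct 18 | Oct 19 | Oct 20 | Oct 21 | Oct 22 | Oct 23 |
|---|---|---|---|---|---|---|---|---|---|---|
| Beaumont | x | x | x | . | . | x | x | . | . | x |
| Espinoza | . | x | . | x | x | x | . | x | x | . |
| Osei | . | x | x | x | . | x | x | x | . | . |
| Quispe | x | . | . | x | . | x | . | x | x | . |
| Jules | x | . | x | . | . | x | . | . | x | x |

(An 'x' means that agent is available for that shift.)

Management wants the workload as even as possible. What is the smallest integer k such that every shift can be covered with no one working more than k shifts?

With 5 agents and 17 worker-slots to fill, someone must work at least ⌈17/5⌉ = 4 shifts, so k ≥ 4.
k = 4 works: Oct 14→Beaumont+Quispe, Oct 15→Beaumont, Oct 16→Osei+Jules, Oct 17→Espinoza+Osei, Oct 18→Espinoza, Oct 19→Quispe, Oct 20→Beaumont+Osei, Oct 21→Espinoza+Osei, Oct 22→Espinoza+Quispe, Oct 23→Beaumont+Jules.
Loads: Beaumont 4, Espinoza 4, Osei 4, Quispe 3, Jules 2 — all ≤ 4.

4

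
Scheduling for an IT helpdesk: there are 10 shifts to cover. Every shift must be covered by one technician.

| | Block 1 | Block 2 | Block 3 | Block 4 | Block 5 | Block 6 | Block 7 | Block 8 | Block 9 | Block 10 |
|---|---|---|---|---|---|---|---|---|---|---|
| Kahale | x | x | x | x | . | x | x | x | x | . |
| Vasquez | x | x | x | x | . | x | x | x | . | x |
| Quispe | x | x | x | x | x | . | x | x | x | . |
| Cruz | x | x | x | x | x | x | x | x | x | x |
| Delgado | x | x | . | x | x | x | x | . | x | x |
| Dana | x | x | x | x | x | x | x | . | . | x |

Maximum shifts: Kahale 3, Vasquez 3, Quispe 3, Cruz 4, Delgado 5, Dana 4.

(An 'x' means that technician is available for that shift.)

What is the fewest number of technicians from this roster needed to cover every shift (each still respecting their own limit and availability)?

10 slots to fill and no one can take more than 5, so at least ⌈10/5⌉ = 2 technicians are needed.
Any 2 technicians together have capacity at most 5+4 = 9 < 10 slots, so 2 can never suffice.
Kahale, Vasquez, and Cruz alone can cover everything: Block 1→Kahale, Block 2→Kahale, Block 3→Vasquez, Block 4→Vasquez, Block 5→Cruz, Block 6→Cruz, Block 7→Cruz, Block 8→Cruz, Block 9→Kahale, Block 10→Vasquez.

3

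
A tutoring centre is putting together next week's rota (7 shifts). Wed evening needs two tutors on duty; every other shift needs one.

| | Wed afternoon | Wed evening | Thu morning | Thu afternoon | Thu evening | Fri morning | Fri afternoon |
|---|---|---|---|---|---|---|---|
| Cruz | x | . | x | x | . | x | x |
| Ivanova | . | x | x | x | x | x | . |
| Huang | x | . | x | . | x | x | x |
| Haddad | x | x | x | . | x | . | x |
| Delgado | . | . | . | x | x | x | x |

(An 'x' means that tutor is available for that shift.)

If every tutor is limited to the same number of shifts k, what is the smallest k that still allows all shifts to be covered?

2

With 5 tutors and 8 worker-slots to fill, someone must work at least ⌈8/5⌉ = 2 shifts, so k ≥ 2.
k = 2 works: Wed afternoon→Cruz, Wed evening→Ivanova+Haddad, Thu morning→Ivanova, Thu afternoon→Cruz, Thu evening→Huang, Fri morning→Huang, Fri afternoon→Haddad.
Loads: Cruz 2, Ivanova 2, Huang 2, Haddad 2, Delgado 0 — all ≤ 2.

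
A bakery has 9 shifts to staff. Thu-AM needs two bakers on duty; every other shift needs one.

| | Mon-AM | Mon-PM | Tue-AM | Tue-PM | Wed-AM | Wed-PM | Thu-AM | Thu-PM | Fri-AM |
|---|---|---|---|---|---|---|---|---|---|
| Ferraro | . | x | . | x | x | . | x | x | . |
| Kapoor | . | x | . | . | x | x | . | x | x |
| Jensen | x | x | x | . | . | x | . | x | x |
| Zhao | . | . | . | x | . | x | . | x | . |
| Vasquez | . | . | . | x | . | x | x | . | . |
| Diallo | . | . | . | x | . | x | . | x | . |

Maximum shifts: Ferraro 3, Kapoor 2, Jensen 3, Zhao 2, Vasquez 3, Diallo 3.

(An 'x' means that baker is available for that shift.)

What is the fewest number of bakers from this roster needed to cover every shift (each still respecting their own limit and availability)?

10 slots to fill and no one can take more than 3, so at least ⌈10/3⌉ = 4 bakers are needed.
Ferraro, Kapoor, Jensen, and Vasquez alone can cover everything: Mon-AM→Jensen, Mon-PM→Kapoor, Tue-AM→Jensen, Tue-PM→Ferraro, Wed-AM→Ferraro, Wed-PM→Vasquez, Thu-AM→Ferraro+Vasquez, Thu-PM→Jensen, Fri-AM→Kapoor.

4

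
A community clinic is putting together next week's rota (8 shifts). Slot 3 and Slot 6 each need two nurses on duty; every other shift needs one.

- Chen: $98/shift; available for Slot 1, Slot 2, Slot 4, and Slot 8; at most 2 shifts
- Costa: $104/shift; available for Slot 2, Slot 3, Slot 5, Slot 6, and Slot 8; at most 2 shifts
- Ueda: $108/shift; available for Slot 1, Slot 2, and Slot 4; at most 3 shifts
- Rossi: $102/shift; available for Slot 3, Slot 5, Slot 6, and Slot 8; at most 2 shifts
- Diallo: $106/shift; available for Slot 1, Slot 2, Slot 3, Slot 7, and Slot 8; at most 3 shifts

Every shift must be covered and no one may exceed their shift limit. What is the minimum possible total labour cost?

$1034

Slot 6 can only be covered by Costa and Rossi, so that assignment is forced.
Slot 7 can only be covered by Diallo, so that assignment is forced.
Picking the cheapest available nurse for each shift independently would cost $1012, but that ignores the shift limits.
An optimal schedule: Slot 1→Chen, Slot 2→Ueda, Slot 3→Rossi+Diallo, Slot 4→Chen, Slot 5→Costa, Slot 6→Costa+Rossi, Slot 7→Diallo, Slot 8→Diallo.
Total: 98 + 108 + 102 + 106 + 98 + 104 + 104 + 102 + 106 + 106 = $1034.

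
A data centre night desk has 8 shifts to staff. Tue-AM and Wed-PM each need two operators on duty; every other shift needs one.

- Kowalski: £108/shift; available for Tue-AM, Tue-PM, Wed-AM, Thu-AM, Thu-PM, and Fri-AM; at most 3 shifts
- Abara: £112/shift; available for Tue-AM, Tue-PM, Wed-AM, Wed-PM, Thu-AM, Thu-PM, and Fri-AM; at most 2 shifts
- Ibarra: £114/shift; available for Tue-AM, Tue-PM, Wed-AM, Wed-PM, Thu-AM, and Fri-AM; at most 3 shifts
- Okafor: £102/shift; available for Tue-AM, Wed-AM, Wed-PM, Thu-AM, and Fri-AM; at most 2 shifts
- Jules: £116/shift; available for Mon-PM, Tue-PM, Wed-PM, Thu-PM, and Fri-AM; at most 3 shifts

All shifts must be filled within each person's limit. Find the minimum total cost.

Mon-PM can only be covered by Jules, so that assignment is forced.
Picking the cheapest available operator for each shift independently would cost £1062, but that ignores the shift limits.
An optimal schedule: Mon-PM→Jules, Tue-AM→Ibarra+Okafor, Tue-PM→Kowalski, Wed-AM→Kowalski, Wed-PM→Ibarra+Okafor, Thu-AM→Abara, Thu-PM→Kowalski, Fri-AM→Abara.
Total: 116 + 114 + 102 + 108 + 108 + 114 + 102 + 112 + 108 + 112 = £1096.

£1096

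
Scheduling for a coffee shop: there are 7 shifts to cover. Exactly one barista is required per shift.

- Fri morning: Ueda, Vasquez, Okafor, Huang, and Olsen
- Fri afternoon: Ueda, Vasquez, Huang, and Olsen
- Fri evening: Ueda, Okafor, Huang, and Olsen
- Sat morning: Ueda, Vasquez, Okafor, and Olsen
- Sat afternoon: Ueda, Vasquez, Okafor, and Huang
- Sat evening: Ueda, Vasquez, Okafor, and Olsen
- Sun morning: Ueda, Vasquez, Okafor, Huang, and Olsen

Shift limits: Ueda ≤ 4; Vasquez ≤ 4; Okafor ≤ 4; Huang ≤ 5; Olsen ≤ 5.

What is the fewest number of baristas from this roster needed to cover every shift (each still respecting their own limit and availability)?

2

7 slots to fill and no one can take more than 5, so at least ⌈7/5⌉ = 2 baristas are needed.
Ueda and Vasquez alone can cover everything: Fri morning→Ueda, Fri afternoon→Ueda, Fri evening→Ueda, Sat morning→Ueda, Sat afternoon→Vasquez, Sat evening→Vasquez, Sun morning→Vasquez.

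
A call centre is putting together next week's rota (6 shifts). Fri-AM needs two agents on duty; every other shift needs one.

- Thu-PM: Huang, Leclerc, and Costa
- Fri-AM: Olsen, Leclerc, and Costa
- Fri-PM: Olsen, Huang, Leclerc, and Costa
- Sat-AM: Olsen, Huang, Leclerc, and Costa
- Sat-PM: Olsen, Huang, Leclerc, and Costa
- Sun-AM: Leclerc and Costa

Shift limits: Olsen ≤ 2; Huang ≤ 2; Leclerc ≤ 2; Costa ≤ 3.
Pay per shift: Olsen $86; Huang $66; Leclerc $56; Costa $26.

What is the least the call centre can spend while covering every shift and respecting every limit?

$322

Picking the cheapest available agent for each shift independently would cost $212, but that ignores the shift limits.
An optimal schedule: Thu-PM→Costa, Fri-AM→Costa+Leclerc, Fri-PM→Leclerc, Sat-AM→Huang, Sat-PM→Huang, Sun-AM→Costa.
Total: 26 + 26 + 56 + 56 + 66 + 66 + 26 = $322.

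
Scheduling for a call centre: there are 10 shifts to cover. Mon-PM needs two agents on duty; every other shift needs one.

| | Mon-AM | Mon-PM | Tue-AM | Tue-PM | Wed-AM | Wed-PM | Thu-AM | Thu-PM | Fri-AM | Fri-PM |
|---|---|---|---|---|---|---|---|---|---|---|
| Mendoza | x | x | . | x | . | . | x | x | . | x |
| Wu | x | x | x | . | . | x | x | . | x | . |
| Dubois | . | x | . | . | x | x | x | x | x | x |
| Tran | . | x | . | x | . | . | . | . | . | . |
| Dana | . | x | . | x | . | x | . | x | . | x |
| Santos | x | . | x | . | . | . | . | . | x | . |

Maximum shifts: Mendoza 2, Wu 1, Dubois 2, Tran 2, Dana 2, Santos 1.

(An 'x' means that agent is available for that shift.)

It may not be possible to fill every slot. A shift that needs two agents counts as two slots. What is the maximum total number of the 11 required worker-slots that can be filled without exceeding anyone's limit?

Total capacity across all agents is 2+1+2+2+2+1 = 10, and 11 slots are needed, so at most 10 can be filled.
An assignment achieving 10: Mon-AM→Mendoza, Mon-PM→Tran, Tue-AM→Wu, Tue-PM→Tran, Wed-AM→Dubois, Wed-PM→Dubois, Thu-AM→Mendoza, Thu-PM→Dana, Fri-AM→Santos, Fri-PM→Dana.
Loads: Mendoza 2/2, Wu 1/1, Dubois 2/2, Tran 2/2, Dana 2/2, Santos 1/1.

10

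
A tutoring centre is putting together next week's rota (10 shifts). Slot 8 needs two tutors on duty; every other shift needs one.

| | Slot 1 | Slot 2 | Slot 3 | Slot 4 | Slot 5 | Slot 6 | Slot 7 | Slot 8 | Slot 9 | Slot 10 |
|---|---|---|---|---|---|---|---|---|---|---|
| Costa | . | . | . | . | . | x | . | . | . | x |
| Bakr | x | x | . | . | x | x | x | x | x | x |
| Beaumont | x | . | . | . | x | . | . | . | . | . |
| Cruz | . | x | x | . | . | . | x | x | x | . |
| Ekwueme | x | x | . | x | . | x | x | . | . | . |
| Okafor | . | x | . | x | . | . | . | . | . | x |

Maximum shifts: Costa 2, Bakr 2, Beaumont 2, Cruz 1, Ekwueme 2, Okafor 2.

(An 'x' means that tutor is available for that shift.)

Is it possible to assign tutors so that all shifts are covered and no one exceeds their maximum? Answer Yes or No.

Total capacity is 11 and 11 slots are needed, so capacity alone doesn't rule it out.
Shifts {Slot 3, Slot 8} need 3 worker-slots in total, but the tutors available for any of those shifts (Bakr and Cruz) can supply at most 2 among them. So no valid schedule exists.

No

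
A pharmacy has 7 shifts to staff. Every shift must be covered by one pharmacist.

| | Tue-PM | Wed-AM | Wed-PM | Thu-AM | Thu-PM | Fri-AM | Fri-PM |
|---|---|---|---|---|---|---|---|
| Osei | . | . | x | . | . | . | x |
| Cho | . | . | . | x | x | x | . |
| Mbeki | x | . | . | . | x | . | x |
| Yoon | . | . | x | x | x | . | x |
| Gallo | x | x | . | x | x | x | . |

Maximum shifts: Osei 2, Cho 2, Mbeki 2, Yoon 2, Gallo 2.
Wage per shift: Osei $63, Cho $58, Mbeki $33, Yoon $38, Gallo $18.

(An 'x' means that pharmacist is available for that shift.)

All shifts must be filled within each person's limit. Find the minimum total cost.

Wed-AM can only be covered by Gallo, so that assignment is forced.
Picking the cheapest available pharmacist for each shift independently would cost $161, but that ignores the shift limits.
An optimal schedule: Tue-PM→Gallo, Wed-AM→Gallo, Wed-PM→Yoon, Thu-AM→Yoon, Thu-PM→Mbeki, Fri-AM→Cho, Fri-PM→Mbeki.
Total: 18 + 18 + 38 + 38 + 33 + 58 + 33 = $236.

$236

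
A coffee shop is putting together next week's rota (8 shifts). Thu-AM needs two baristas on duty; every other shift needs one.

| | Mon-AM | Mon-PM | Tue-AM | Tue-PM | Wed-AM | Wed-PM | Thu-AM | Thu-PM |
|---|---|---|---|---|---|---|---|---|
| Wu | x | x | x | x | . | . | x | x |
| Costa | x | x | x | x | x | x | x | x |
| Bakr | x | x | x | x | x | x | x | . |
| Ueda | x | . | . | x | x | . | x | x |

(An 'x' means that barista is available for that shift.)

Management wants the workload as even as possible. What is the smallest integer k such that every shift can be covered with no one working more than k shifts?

3

With 4 baristas and 9 worker-slots to fill, someone must work at least ⌈9/4⌉ = 3 shifts, so k ≥ 3.
k = 3 works: Mon-AM→Costa, Mon-PM→Wu, Tue-AM→Wu, Tue-PM→Bakr, Wed-AM→Costa, Wed-PM→Costa, Thu-AM→Bakr+Ueda, Thu-PM→Wu.
Loads: Wu 3, Costa 3, Bakr 2, Ueda 1 — all ≤ 3.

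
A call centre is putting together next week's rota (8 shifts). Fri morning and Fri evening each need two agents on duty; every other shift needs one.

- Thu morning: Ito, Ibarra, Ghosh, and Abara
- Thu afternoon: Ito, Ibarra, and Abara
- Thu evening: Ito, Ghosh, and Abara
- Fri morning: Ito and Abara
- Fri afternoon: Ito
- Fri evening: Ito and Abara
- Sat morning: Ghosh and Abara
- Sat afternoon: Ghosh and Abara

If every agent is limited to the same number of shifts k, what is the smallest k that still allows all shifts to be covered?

With 4 agents and 10 worker-slots to fill, someone must work at least ⌈10/4⌉ = 3 shifts, so k ≥ 3.
k = 3 works: Thu morning→Ibarra, Thu afternoon→Ibarra, Thu evening→Ghosh, Fri morning→Ito+Abara, Fri afternoon→Ito, Fri evening→Ito+Abara, Sat morning→Ghosh, Sat afternoon→Ghosh.
Loads: Ito 3, Ibarra 2, Ghosh 3, Abara 2 — all ≤ 3.

3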